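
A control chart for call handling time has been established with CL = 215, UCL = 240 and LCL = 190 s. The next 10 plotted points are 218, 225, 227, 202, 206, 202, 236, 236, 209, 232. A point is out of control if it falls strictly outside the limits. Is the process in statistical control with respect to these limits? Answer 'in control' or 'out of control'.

All 10 points lie within [190, 240].

in control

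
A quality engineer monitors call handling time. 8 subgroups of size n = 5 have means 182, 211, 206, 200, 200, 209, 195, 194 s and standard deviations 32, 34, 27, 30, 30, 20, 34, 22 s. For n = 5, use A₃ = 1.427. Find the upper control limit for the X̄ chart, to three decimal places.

X̄̄ = (182 + 211 + 206 + 200 + 200 + 209 + 195 + 194) / 8 = 199.6250
s̄ = (32 + 34 + 27 + 30 + 30 + 20 + 34 + 22) / 8 = 28.6250
UCL = X̄̄ + A₃·s̄ = 199.6250 + 1.427 × 28.6250 = 240.4729

240.473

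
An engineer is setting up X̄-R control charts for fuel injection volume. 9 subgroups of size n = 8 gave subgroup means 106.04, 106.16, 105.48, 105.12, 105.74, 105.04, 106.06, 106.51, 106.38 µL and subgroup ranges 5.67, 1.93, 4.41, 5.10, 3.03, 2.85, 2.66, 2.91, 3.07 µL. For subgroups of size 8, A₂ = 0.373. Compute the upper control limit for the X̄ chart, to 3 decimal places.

X̄̄ = (106.04 + 106.16 + 105.48 + 105.12 + 105.74 + 105.04 + 106.06 + 106.51 + 106.38) / 9 = 952.5300 / 9 = 105.8367
R̄ = (5.67 + 1.93 + 4.41 + 5.10 + 3.03 + 2.85 + 2.66 + 2.91 + 3.07) / 9 = 31.6300 / 9 = 3.5144
UCL = X̄̄ + A₂·R̄ = 105.8367 + 0.373 × 3.5144 = 107.1476

107.148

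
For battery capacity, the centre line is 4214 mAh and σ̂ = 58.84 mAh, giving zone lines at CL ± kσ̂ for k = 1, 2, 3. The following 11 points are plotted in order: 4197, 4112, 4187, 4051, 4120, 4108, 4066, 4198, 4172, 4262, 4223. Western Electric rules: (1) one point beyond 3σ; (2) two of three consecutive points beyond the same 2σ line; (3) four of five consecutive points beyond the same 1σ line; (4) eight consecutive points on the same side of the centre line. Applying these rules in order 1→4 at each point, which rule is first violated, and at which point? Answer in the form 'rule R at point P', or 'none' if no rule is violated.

rule 3 at point 6

Zone of each point (C = within 1σ̂, B = 1σ̂–2σ̂, A = 2σ̂–3σ̂, * = beyond 3σ̂; sign = side of CL): 1:-C, 2:-B, 3:-C, 4:-A, 5:-B, 6:-B, 7:-A, 8:-C, 9:-C, 10:+C, 11:+C
Rule 3 (four of five consecutive points beyond the same 1σ limit) is satisfied at point 6.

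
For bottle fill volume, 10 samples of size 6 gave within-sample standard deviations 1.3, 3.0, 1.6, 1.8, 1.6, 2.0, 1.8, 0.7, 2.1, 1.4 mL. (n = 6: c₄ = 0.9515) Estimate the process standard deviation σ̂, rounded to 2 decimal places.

1.82

s̄ = (1.3 + 3.0 + 1.6 + 1.8 + 1.6 + 2.0 + 1.8 + 0.7 + 2.1 + 1.4) / 10 = 1.7300
σ̂ = s̄ / c₄ = 1.7300 / 0.9515 = 1.8182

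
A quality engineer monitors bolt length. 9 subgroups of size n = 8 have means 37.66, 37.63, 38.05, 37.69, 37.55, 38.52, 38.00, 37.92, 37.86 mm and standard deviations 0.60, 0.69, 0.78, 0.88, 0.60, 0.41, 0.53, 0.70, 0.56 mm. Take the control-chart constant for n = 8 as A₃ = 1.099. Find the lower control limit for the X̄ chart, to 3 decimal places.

37.173

X̄̄ = (37.66 + 37.63 + 38.05 + 37.69 + 37.55 + 38.52 + 38.00 + 37.92 + 37.86) / 9 = 37.8756
s̄ = (0.60 + 0.69 + 0.78 + 0.88 + 0.60 + 0.41 + 0.53 + 0.70 + 0.56) / 9 = 0.6389
LCL = X̄̄ − A₃·s̄ = 37.8756 − 1.099 × 0.6389 = 37.1734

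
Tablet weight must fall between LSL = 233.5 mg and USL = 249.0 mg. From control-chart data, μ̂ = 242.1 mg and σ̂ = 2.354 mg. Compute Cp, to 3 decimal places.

1.097

Cp = (USL − LSL) / (6σ̂) = (249.0 − 233.5) / (6 × 2.354) = 15.5000 / 14.1240 = 1.0974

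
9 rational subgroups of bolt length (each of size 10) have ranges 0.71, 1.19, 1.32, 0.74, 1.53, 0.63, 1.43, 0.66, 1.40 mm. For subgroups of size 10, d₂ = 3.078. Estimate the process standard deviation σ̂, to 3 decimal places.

0.347

R̄ = (0.71 + 1.19 + 1.32 + 0.74 + 1.53 + 0.63 + 1.43 + 0.66 + 1.40) / 9 = 1.0678
σ̂ = R̄ / d₂ = 1.0678 / 3.078 = 0.3469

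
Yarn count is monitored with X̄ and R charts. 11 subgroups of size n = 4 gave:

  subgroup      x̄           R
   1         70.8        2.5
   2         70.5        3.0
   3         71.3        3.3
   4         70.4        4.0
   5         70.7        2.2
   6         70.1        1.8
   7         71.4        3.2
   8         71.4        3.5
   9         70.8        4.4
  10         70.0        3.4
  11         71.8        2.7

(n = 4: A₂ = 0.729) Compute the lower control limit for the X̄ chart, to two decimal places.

68.58

X̄̄ = (70.8 + 70.5 + 71.3 + 70.4 + 70.7 + 70.1 + 71.4 + 71.4 + 70.8 + 70.0 + 71.8) / 11 = 779.2000 / 11 = 70.8364
R̄ = (2.5 + 3.0 + 3.3 + 4.0 + 2.2 + 1.8 + 3.2 + 3.5 + 4.4 + 3.4 + 2.7) / 11 = 34.0000 / 11 = 3.0909
LCL = X̄̄ − A₂·R̄ = 70.8364 − 0.729 × 3.0909 = 68.5831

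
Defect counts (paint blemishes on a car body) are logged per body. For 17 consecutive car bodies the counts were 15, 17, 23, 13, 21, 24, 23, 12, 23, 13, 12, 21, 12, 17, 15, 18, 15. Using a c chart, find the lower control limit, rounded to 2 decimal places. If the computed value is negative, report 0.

c̄ = (15 + 17 + 23 + 13 + 21 + 24 + 23 + 12 + 23 + 13 + 12 + 21 + 12 + 17 + 15 + 18 + 15) / 17 = 294 / 17 = 17.2941
LCL = c̄ − 3√c̄ = 17.2941 − 3 × 4.1586 = 4.8183

4.82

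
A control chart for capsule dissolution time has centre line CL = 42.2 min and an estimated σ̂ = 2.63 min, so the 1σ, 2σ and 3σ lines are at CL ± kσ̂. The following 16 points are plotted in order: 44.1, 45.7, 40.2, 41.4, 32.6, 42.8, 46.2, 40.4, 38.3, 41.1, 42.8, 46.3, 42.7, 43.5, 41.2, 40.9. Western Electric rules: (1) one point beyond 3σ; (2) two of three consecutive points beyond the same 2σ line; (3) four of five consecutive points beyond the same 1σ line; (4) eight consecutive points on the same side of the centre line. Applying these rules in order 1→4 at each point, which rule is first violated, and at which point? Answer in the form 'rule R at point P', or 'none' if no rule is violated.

Zone of each point (C = within 1σ̂, B = 1σ̂–2σ̂, A = 2σ̂–3σ̂, * = beyond 3σ̂; sign = side of CL): 1:+C, 2:+B, 3:-C, 4:-C, 5:-*, 6:+C, 7:+B, 8:-C, 9:-B, 10:-C, 11:+C, 12:+B, 13:+C, 14:+C, 15:-C, 16:-C
Rule 1 (one point beyond the 3σ limits) is satisfied at point 5.

rule 1 at point 5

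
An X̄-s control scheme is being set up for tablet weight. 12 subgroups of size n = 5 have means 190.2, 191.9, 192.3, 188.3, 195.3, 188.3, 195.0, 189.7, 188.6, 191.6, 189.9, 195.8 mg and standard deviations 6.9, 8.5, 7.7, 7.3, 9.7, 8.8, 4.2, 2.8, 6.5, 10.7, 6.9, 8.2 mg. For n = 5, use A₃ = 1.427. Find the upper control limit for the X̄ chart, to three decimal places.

X̄̄ = (190.2 + 191.9 + 192.3 + 188.3 + 195.3 + 188.3 + 195.0 + 189.7 + 188.6 + 191.6 + 189.9 + 195.8) / 12 = 191.4083
s̄ = (6.9 + 8.5 + 7.7 + 7.3 + 9.7 + 8.8 + 4.2 + 2.8 + 6.5 + 10.7 + 6.9 + 8.2) / 12 = 7.3500
UCL = X̄̄ + A₃·s̄ = 191.4083 + 1.427 × 7.3500 = 201.8968

201.897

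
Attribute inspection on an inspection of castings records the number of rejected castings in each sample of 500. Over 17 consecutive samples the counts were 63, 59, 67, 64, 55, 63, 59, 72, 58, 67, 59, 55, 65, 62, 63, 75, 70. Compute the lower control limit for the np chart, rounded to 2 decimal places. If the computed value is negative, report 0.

40.99

p̄ = Σdᵢ / (k·n) = 1076 / (17 × 500) = 0.12659
LCL = np̄ − 3·√(np̄(1−p̄)) = 63.2941 − 3 × 7.4352 = 40.9886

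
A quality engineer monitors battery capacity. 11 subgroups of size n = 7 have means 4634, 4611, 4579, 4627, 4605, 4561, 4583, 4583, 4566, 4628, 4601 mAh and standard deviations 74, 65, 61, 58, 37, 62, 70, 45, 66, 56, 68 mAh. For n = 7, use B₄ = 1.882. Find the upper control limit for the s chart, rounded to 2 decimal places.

s̄ = (74 + 65 + 61 + 58 + 37 + 62 + 70 + 45 + 66 + 56 + 68) / 11 = 60.1818
UCL_s = B₄·s̄ = 1.882 × 60.1818 = 113.2622

113.26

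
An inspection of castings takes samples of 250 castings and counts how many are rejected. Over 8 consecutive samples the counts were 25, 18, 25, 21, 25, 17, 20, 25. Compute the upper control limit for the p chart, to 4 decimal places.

0.1418

p̄ = Σdᵢ / (k·n) = 176 / (8 × 250) = 0.08800
UCL = p̄ + 3·√(p̄(1−p̄)/n) = 0.08800 + 3 × √(0.08800×0.91200/250) = 0.08800 + 3 × 0.01792 = 0.14175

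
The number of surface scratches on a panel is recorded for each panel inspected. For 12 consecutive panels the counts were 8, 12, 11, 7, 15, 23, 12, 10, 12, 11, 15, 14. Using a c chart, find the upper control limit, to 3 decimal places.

c̄ = (8 + 12 + 11 + 7 + 15 + 23 + 12 + 10 + 12 + 11 + 15 + 14) / 12 = 150 / 12 = 12.5000
UCL = c̄ + 3√c̄ = 12.5000 + 3 × √12.5000 = 12.5000 + 3 × 3.5355 = 23.1066

23.107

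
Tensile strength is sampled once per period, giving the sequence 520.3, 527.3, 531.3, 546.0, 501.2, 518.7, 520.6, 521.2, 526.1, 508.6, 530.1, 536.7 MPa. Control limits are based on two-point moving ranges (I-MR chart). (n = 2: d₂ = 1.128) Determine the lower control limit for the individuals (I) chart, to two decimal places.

489.92

X̄ = (520.3 + 527.3 + 531.3 + 546.0 + 501.2 + 518.7 + 520.6 + 521.2 + 526.1 + 508.6 + 530.1 + 536.7) / 12 = 524.0083
Moving ranges: 7.0, 4.0, 14.7, 44.8, 17.5, 1.9, 0.6, 4.9, 17.5, 21.5, 6.6; M̄R̄ = 141.0000 / 11 = 12.8182
LCL = X̄ − 3·M̄R̄/d₂ = 524.0083 − 3 × 12.8182 / 1.128 = 489.9174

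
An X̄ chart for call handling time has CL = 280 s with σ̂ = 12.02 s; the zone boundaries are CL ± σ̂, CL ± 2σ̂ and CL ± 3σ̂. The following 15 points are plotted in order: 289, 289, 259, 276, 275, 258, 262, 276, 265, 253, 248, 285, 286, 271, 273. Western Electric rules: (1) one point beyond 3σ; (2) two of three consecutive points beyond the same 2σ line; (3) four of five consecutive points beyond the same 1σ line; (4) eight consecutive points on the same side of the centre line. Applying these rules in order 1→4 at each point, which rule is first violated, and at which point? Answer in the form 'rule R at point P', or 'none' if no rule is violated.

Zone of each point (C = within 1σ̂, B = 1σ̂–2σ̂, A = 2σ̂–3σ̂, * = beyond 3σ̂; sign = side of CL): 1:+C, 2:+C, 3:-B, 4:-C, 5:-C, 6:-B, 7:-B, 8:-C, 9:-B, 10:-A, 11:-A, 12:+C, 13:+C, 14:-C, 15:-C
Rule 3 (four of five consecutive points beyond the same 1σ limit) is satisfied at point 10.

rule 3 at point 10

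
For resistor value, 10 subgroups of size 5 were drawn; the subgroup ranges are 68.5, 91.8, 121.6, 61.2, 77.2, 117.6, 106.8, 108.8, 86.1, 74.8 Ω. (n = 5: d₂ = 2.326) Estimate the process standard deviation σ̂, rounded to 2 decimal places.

R̄ = (68.5 + 91.8 + 121.6 + 61.2 + 77.2 + 117.6 + 106.8 + 108.8 + 86.1 + 74.8) / 10 = 91.4400
σ̂ = R̄ / d₂ = 91.4400 / 2.326 = 39.3121

39.31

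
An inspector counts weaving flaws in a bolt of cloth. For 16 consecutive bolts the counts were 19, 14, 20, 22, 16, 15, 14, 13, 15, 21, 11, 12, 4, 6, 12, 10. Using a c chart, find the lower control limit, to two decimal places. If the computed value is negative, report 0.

c̄ = (19 + 14 + 20 + 22 + 16 + 15 + 14 + 13 + 15 + 21 + 11 + 12 + 4 + 6 + 12 + 10) / 16 = 224 / 16 = 14.0000
LCL = c̄ − 3√c̄ = 14.0000 − 3 × 3.7417 = 2.7750

2.78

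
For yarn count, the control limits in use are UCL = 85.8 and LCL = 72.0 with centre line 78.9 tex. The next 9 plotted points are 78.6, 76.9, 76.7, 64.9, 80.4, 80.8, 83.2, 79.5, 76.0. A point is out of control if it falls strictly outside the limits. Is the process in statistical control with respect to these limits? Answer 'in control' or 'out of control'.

out of control

Compare each point to [72.0, 85.8]: sample 4 = 64.9 < LCL.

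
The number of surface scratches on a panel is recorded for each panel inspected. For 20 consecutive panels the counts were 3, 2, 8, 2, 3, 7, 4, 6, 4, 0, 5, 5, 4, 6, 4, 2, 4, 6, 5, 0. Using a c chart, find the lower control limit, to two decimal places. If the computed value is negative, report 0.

0.00

c̄ = (3 + 2 + 8 + 2 + 3 + 7 + 4 + 6 + 4 + 0 + 5 + 5 + 4 + 6 + 4 + 2 + 4 + 6 + 5 + 0) / 20 = 80 / 20 = 4.0000
LCL = c̄ − 3√c̄ = 4.0000 − 3 × 2.0000 = -2.0000 → 0 (cannot be negative)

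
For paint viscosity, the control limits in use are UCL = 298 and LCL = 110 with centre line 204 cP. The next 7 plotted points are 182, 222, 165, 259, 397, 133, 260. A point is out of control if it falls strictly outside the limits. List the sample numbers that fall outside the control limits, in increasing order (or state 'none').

5

Compare each point to [110, 298]: sample 5 = 397 > UCL.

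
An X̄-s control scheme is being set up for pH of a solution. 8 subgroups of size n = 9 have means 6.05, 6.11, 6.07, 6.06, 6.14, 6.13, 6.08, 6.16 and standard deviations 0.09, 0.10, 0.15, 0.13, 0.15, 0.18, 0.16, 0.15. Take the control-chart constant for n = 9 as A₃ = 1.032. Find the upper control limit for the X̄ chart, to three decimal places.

X̄̄ = (6.05 + 6.11 + 6.07 + 6.06 + 6.14 + 6.13 + 6.08 + 6.16) / 8 = 6.1000
s̄ = (0.09 + 0.10 + 0.15 + 0.13 + 0.15 + 0.18 + 0.16 + 0.15) / 8 = 0.1387
UCL = X̄̄ + A₃·s̄ = 6.1000 + 1.032 × 0.1387 = 6.2432

6.243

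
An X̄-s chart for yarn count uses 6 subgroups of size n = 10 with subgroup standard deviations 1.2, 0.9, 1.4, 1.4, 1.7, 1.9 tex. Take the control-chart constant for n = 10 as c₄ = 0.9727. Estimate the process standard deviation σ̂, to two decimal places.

1.46

s̄ = (1.2 + 0.9 + 1.4 + 1.4 + 1.7 + 1.9) / 6 = 1.4167
σ̂ = s̄ / c₄ = 1.4167 / 0.9727 = 1.4564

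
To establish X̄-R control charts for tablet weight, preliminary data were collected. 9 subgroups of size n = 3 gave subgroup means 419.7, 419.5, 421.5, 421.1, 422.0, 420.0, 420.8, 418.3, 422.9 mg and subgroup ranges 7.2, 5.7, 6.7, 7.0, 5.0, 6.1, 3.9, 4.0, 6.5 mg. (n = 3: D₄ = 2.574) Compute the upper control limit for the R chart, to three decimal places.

R̄ = (7.2 + 5.7 + 6.7 + 7.0 + 5.0 + 6.1 + 3.9 + 4.0 + 6.5) / 9 = 52.1000 / 9 = 5.7889
UCL_R = D₄·R̄ = 2.574 × 5.7889 = 14.9006

14.901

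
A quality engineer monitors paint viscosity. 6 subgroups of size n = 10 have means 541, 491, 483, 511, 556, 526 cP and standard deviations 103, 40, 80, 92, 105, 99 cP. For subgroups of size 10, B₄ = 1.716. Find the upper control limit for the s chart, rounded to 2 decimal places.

s̄ = (103 + 40 + 80 + 92 + 105 + 99) / 6 = 86.5000
UCL_s = B₄·s̄ = 1.716 × 86.5000 = 148.4340

148.43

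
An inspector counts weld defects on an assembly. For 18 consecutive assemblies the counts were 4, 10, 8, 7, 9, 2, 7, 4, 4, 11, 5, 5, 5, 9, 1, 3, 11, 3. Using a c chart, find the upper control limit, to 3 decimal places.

c̄ = (4 + 10 + 8 + 7 + 9 + 2 + 7 + 4 + 4 + 11 + 5 + 5 + 5 + 9 + 1 + 3 + 11 + 3) / 18 = 108 / 18 = 6.0000
UCL = c̄ + 3√c̄ = 6.0000 + 3 × √6.0000 = 6.0000 + 3 × 2.4495 = 13.3485

13.348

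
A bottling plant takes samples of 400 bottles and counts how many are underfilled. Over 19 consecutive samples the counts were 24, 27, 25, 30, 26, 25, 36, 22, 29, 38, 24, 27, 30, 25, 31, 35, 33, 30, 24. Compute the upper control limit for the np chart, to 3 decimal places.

43.902

p̄ = Σdᵢ / (k·n) = 541 / (19 × 400) = 0.07118
UCL = np̄ + 3·√(np̄(1−p̄)) = 28.4737 + 3 × √(28.4737×0.92882) = 28.4737 + 3 × 5.1426 = 43.9016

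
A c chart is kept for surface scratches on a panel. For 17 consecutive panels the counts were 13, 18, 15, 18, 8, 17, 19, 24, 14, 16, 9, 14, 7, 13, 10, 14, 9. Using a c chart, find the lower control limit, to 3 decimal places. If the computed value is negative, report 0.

2.775

c̄ = (13 + 18 + 15 + 18 + 8 + 17 + 19 + 24 + 14 + 16 + 9 + 14 + 7 + 13 + 10 + 14 + 9) / 17 = 238 / 17 = 14.0000
LCL = c̄ − 3√c̄ = 14.0000 − 3 × 3.7417 = 2.7750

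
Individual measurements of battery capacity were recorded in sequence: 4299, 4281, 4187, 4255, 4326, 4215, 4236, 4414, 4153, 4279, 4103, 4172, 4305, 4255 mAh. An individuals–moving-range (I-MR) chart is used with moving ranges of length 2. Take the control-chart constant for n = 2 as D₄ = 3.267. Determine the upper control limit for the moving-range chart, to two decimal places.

Moving ranges: 18, 94, 68, 71, 111, 21, 178, 261, 126, 176, 69, 133, 50; M̄R̄ = 1376.0000 / 13 = 105.8462
UCL_MR = D₄·M̄R̄ = 3.267 × 105.8462 = 345.7994

345.80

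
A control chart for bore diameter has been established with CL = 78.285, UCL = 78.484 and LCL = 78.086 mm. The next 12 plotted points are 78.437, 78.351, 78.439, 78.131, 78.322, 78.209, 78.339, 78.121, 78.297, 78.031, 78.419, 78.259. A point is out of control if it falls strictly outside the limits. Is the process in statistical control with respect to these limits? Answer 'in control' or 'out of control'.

out of control

Compare each point to [78.086, 78.484]: sample 10 = 78.031 < LCL.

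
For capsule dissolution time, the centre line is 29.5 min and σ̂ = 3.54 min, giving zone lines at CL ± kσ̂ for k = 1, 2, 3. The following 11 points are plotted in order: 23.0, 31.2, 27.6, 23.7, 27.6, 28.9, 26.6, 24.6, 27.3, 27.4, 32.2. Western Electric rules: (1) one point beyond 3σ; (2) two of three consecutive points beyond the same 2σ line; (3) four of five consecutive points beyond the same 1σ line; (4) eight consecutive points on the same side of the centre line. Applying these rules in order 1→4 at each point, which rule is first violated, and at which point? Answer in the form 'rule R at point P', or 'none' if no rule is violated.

rule 4 at point 10

Zone of each point (C = within 1σ̂, B = 1σ̂–2σ̂, A = 2σ̂–3σ̂, * = beyond 3σ̂; sign = side of CL): 1:-B, 2:+C, 3:-C, 4:-B, 5:-C, 6:-C, 7:-C, 8:-B, 9:-C, 10:-C, 11:+C
Rule 4 (eight consecutive points on the same side of the centre line) is satisfied at point 10.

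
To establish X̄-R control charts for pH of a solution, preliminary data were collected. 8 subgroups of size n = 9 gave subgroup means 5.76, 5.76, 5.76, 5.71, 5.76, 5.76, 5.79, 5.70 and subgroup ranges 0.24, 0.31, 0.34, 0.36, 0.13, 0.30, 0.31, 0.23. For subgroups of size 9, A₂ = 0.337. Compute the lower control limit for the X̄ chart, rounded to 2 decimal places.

X̄̄ = (5.76 + 5.76 + 5.76 + 5.71 + 5.76 + 5.76 + 5.79 + 5.70) / 8 = 46.0000 / 8 = 5.7500
R̄ = (0.24 + 0.31 + 0.34 + 0.36 + 0.13 + 0.30 + 0.31 + 0.23) / 8 = 2.2200 / 8 = 0.2775
LCL = X̄̄ − A₂·R̄ = 5.7500 − 0.337 × 0.2775 = 5.6565

5.66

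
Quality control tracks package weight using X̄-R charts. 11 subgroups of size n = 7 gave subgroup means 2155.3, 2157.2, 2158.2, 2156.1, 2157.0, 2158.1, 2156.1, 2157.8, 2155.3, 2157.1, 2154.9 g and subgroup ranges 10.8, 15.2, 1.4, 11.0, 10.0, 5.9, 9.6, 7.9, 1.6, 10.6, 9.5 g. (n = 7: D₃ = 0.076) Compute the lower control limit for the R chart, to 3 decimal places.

R̄ = (10.8 + 15.2 + 1.4 + 11.0 + 10.0 + 5.9 + 9.6 + 7.9 + 1.6 + 10.6 + 9.5) / 11 = 93.5000 / 11 = 8.5000
LCL_R = D₃·R̄ = 0.076 × 8.5000 = 0.6460

0.646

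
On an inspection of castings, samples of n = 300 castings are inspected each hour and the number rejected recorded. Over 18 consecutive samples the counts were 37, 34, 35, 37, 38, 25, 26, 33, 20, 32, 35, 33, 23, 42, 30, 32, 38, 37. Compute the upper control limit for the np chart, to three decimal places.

48.785

p̄ = Σdᵢ / (k·n) = 587 / (18 × 300) = 0.10870
UCL = np̄ + 3·√(np̄(1−p̄)) = 32.6111 + 3 × √(32.6111×0.89130) = 32.6111 + 3 × 5.3913 = 48.7850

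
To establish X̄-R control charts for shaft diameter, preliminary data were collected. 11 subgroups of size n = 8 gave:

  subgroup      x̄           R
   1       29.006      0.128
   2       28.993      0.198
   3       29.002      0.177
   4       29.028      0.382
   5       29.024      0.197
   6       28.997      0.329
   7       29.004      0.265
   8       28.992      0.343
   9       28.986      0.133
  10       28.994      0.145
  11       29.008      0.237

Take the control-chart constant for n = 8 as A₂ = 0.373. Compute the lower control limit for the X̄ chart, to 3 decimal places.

28.917

X̄̄ = (29.006 + 28.993 + 29.002 + 29.028 + 29.024 + 28.997 + 29.004 + 28.992 + 28.986 + 28.994 + 29.008) / 11 = 319.0340 / 11 = 29.0031
R̄ = (0.128 + 0.198 + 0.177 + 0.382 + 0.197 + 0.329 + 0.265 + 0.343 + 0.133 + 0.145 + 0.237) / 11 = 2.5340 / 11 = 0.2304
LCL = X̄̄ − A₂·R̄ = 29.0031 − 0.373 × 0.2304 = 28.9172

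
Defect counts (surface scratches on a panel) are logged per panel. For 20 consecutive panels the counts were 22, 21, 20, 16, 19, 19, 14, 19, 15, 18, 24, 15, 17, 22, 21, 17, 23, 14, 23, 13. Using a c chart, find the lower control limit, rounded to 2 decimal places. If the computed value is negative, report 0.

5.66

c̄ = (22 + 21 + 20 + 16 + 19 + 19 + 14 + 19 + 15 + 18 + 24 + 15 + 17 + 22 + 21 + 17 + 23 + 14 + 23 + 13) / 20 = 372 / 20 = 18.6000
LCL = c̄ − 3√c̄ = 18.6000 − 3 × 4.3128 = 5.6617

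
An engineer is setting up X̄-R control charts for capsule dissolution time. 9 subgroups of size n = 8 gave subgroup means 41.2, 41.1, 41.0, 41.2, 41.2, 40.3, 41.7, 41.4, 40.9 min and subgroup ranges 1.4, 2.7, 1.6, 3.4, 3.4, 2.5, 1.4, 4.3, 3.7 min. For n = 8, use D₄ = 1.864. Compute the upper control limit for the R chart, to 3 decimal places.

R̄ = (1.4 + 2.7 + 1.6 + 3.4 + 3.4 + 2.5 + 1.4 + 4.3 + 3.7) / 9 = 24.4000 / 9 = 2.7111
UCL_R = D₄·R̄ = 1.864 × 2.7111 = 5.0535

5.054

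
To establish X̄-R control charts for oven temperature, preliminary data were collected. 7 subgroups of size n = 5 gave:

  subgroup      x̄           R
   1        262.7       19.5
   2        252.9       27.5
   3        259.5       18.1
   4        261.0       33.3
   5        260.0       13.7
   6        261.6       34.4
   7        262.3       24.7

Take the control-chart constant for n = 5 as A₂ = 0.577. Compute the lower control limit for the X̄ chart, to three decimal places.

245.888

X̄̄ = (262.7 + 252.9 + 259.5 + 261.0 + 260.0 + 261.6 + 262.3) / 7 = 1820.0000 / 7 = 260.0000
R̄ = (19.5 + 27.5 + 18.1 + 33.3 + 13.7 + 34.4 + 24.7) / 7 = 171.2000 / 7 = 24.4571
LCL = X̄̄ − A₂·R̄ = 260.0000 − 0.577 × 24.4571 = 245.8882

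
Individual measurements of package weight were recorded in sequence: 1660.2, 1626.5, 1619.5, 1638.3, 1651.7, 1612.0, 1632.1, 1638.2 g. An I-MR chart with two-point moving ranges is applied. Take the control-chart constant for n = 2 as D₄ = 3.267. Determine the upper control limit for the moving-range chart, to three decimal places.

64.780

Moving ranges: 33.7, 7.0, 18.8, 13.4, 39.7, 20.1, 6.1; M̄R̄ = 138.8000 / 7 = 19.8286
UCL_MR = D₄·M̄R̄ = 3.267 × 19.8286 = 64.7799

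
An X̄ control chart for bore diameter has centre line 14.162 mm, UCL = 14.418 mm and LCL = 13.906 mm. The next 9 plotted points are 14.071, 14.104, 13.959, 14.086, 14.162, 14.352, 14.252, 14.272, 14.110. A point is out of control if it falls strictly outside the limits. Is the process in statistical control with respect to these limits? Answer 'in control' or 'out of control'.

All 9 points lie within [13.906, 14.418].

in control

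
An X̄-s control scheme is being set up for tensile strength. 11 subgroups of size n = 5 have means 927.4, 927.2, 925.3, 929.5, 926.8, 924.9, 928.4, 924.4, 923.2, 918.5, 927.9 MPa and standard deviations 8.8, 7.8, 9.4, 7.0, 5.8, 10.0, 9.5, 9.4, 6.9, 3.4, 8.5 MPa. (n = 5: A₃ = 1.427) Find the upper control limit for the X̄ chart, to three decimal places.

X̄̄ = (927.4 + 927.2 + 925.3 + 929.5 + 926.8 + 924.9 + 928.4 + 924.4 + 923.2 + 918.5 + 927.9) / 11 = 925.7727
s̄ = (8.8 + 7.8 + 9.4 + 7.0 + 5.8 + 10.0 + 9.5 + 9.4 + 6.9 + 3.4 + 8.5) / 11 = 7.8636
UCL = X̄̄ + A₃·s̄ = 925.7727 + 1.427 × 7.8636 = 936.9941

936.994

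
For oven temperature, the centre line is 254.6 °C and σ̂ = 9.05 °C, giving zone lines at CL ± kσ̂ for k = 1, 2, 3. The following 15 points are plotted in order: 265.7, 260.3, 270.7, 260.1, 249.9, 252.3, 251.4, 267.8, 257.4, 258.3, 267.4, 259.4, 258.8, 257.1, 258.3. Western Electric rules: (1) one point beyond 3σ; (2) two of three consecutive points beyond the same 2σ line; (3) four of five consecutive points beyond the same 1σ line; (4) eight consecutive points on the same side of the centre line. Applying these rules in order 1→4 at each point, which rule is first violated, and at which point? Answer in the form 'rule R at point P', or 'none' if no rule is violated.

Zone of each point (C = within 1σ̂, B = 1σ̂–2σ̂, A = 2σ̂–3σ̂, * = beyond 3σ̂; sign = side of CL): 1:+B, 2:+C, 3:+B, 4:+C, 5:-C, 6:-C, 7:-C, 8:+B, 9:+C, 10:+C, 11:+B, 12:+C, 13:+C, 14:+C, 15:+C
Rule 4 (eight consecutive points on the same side of the centre line) is satisfied at point 15.

rule 4 at point 15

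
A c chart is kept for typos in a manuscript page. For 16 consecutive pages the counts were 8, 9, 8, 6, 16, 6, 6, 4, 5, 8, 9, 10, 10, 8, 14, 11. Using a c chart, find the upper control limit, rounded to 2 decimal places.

c̄ = (8 + 9 + 8 + 6 + 16 + 6 + 6 + 4 + 5 + 8 + 9 + 10 + 10 + 8 + 14 + 11) / 16 = 138 / 16 = 8.6250
UCL = c̄ + 3√c̄ = 8.6250 + 3 × √8.6250 = 8.6250 + 3 × 2.9368 = 17.4355

17.44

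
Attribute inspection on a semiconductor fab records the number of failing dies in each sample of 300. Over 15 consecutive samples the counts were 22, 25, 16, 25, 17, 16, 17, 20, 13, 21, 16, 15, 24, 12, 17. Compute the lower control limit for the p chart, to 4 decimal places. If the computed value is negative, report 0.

p̄ = Σdᵢ / (k·n) = 276 / (15 × 300) = 0.06133
LCL = p̄ − 3·√(p̄(1−p̄)/n) = 0.06133 − 3 × 0.01385 = 0.01977

0.0198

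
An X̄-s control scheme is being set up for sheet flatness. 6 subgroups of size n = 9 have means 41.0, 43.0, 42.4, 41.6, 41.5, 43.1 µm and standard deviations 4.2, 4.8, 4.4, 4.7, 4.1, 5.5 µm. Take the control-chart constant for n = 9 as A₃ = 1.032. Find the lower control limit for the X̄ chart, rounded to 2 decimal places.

X̄̄ = (41.0 + 43.0 + 42.4 + 41.6 + 41.5 + 43.1) / 6 = 42.1000
s̄ = (4.2 + 4.8 + 4.4 + 4.7 + 4.1 + 5.5) / 6 = 4.6167
LCL = X̄̄ − A₃·s̄ = 42.1000 − 1.032 × 4.6167 = 37.3356

37.34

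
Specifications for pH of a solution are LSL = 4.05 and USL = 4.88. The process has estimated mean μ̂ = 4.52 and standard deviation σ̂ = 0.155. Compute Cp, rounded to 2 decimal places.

0.89

Cp = (USL − LSL) / (6σ̂) = (4.88 − 4.05) / (6 × 0.155) = 0.8300 / 0.9300 = 0.8925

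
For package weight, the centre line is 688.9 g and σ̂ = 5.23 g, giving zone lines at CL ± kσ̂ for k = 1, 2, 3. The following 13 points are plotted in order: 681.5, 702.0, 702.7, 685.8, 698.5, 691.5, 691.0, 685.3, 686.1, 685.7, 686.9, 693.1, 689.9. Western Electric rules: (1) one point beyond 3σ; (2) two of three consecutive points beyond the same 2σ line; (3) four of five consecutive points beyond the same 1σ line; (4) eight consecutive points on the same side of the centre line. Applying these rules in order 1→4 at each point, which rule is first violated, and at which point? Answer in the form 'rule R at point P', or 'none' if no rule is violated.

rule 2 at point 3

Zone of each point (C = within 1σ̂, B = 1σ̂–2σ̂, A = 2σ̂–3σ̂, * = beyond 3σ̂; sign = side of CL): 1:-B, 2:+A, 3:+A, 4:-C, 5:+B, 6:+C, 7:+C, 8:-C, 9:-C, 10:-C, 11:-C, 12:+C, 13:+C
Rule 2 (two of three consecutive points beyond the same 2σ limit) is satisfied at point 3.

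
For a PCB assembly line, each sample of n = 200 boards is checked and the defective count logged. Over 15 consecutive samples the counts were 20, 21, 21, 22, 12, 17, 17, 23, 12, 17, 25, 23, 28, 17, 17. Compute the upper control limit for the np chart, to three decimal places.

32.042

p̄ = Σdᵢ / (k·n) = 292 / (15 × 200) = 0.09733
UCL = np̄ + 3·√(np̄(1−p̄)) = 19.4667 + 3 × √(19.4667×0.90267) = 19.4667 + 3 × 4.1919 = 32.0423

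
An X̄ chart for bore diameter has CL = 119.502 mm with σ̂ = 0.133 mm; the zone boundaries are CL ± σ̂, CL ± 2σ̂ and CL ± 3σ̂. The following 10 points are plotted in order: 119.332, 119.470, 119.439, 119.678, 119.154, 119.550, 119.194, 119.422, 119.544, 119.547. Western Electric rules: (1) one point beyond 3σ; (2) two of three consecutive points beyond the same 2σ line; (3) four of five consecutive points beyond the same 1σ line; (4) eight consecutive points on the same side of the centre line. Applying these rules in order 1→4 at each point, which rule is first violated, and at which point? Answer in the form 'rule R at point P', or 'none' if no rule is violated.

Zone of each point (C = within 1σ̂, B = 1σ̂–2σ̂, A = 2σ̂–3σ̂, * = beyond 3σ̂; sign = side of CL): 1:-B, 2:-C, 3:-C, 4:+B, 5:-A, 6:+C, 7:-A, 8:-C, 9:+C, 10:+C
Rule 2 (two of three consecutive points beyond the same 2σ limit) is satisfied at point 7.

rule 2 at point 7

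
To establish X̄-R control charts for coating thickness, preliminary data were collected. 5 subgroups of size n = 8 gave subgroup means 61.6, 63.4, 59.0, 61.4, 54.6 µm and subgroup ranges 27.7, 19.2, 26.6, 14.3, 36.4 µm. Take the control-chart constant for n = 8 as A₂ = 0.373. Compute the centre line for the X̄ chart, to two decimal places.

X̄̄ = (61.6 + 63.4 + 59.0 + 61.4 + 54.6) / 5 = 300.0000 / 5 = 60.0000
CL = X̄̄ = 60.0000

60.00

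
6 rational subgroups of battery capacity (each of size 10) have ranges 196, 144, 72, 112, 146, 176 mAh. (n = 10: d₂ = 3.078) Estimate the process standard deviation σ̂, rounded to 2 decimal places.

45.81

R̄ = (196 + 144 + 72 + 112 + 146 + 176) / 6 = 141.0000
σ̂ = R̄ / d₂ = 141.0000 / 3.078 = 45.8090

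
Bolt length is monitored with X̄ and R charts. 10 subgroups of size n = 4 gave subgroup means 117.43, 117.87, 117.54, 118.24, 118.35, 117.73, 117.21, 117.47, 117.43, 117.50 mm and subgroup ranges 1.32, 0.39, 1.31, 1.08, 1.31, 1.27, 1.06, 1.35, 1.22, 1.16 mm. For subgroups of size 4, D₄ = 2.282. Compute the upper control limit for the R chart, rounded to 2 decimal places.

R̄ = (1.32 + 0.39 + 1.31 + 1.08 + 1.31 + 1.27 + 1.06 + 1.35 + 1.22 + 1.16) / 10 = 11.4700 / 10 = 1.1470
UCL_R = D₄·R̄ = 2.282 × 1.1470 = 2.6175

2.62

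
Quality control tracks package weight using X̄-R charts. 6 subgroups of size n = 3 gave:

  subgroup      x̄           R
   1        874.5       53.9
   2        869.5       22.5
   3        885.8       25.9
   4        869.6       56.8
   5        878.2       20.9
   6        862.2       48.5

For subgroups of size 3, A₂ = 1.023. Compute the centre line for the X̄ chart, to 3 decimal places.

873.300

X̄̄ = (874.5 + 869.5 + 885.8 + 869.6 + 878.2 + 862.2) / 6 = 5239.8000 / 6 = 873.3000
CL = X̄̄ = 873.3000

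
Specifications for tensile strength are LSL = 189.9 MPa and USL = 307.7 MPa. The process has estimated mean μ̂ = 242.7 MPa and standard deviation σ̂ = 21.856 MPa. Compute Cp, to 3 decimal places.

0.898

Cp = (USL − LSL) / (6σ̂) = (307.7 − 189.9) / (6 × 21.856) = 117.8000 / 131.1360 = 0.8983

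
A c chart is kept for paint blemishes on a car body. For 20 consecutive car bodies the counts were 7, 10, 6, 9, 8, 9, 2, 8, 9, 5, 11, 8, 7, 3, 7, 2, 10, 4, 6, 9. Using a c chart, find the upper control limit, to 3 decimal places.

c̄ = (7 + 10 + 6 + 9 + 8 + 9 + 2 + 8 + 9 + 5 + 11 + 8 + 7 + 3 + 7 + 2 + 10 + 4 + 6 + 9) / 20 = 140 / 20 = 7.0000
UCL = c̄ + 3√c̄ = 7.0000 + 3 × √7.0000 = 7.0000 + 3 × 2.6458 = 14.9373

14.937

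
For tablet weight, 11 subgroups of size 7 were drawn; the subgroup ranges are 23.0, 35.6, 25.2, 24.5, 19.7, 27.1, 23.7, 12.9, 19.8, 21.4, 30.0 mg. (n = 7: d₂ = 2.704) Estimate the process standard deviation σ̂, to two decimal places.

R̄ = (23.0 + 35.6 + 25.2 + 24.5 + 19.7 + 27.1 + 23.7 + 12.9 + 19.8 + 21.4 + 30.0) / 11 = 23.9000
σ̂ = R̄ / d₂ = 23.9000 / 2.704 = 8.8388

8.84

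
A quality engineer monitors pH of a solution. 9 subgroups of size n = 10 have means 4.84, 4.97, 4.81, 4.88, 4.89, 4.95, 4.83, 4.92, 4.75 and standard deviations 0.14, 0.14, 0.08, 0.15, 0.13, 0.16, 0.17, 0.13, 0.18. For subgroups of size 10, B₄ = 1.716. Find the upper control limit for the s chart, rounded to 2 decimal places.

s̄ = (0.14 + 0.14 + 0.08 + 0.15 + 0.13 + 0.16 + 0.17 + 0.13 + 0.18) / 9 = 0.1422
UCL_s = B₄·s̄ = 1.716 × 0.1422 = 0.2441

0.24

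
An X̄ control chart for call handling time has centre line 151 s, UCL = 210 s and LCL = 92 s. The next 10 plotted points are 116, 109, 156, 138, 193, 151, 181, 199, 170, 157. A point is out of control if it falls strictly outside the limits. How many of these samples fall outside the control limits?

0

All 10 points lie within [92, 210].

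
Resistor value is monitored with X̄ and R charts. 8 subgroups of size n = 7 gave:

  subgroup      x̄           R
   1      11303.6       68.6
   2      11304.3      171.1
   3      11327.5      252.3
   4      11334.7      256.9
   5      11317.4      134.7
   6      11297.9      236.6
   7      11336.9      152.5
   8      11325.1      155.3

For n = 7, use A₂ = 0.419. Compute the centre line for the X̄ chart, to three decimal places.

11318.425

X̄̄ = (11303.6 + 11304.3 + 11327.5 + 11334.7 + 11317.4 + 11297.9 + 11336.9 + 11325.1) / 8 = 90547.4000 / 8 = 11318.4250
CL = X̄̄ = 11318.4250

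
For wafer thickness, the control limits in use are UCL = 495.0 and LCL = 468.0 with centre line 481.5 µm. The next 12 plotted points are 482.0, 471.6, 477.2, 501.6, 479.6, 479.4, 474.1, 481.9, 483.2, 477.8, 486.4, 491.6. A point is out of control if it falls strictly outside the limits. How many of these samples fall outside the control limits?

1

Compare each point to [468.0, 495.0]: sample 4 = 501.6 > UCL.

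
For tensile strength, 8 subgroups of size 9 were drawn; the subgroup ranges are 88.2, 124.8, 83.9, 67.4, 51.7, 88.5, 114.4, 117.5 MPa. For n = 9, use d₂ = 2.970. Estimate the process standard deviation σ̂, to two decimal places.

R̄ = (88.2 + 124.8 + 83.9 + 67.4 + 51.7 + 88.5 + 114.4 + 117.5) / 8 = 92.0500
σ̂ = R̄ / d₂ = 92.0500 / 2.970 = 30.9933

30.99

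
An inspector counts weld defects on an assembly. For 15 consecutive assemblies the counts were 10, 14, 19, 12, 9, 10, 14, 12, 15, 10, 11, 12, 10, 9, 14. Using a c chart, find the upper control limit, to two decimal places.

c̄ = (10 + 14 + 19 + 12 + 9 + 10 + 14 + 12 + 15 + 10 + 11 + 12 + 10 + 9 + 14) / 15 = 181 / 15 = 12.0667
UCL = c̄ + 3√c̄ = 12.0667 + 3 × √12.0667 = 12.0667 + 3 × 3.4737 = 22.4878

22.49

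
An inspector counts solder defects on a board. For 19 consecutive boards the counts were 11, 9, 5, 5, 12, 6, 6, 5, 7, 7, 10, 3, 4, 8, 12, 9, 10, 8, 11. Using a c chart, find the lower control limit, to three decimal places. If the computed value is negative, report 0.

c̄ = (11 + 9 + 5 + 5 + 12 + 6 + 6 + 5 + 7 + 7 + 10 + 3 + 4 + 8 + 12 + 9 + 10 + 8 + 11) / 19 = 148 / 19 = 7.7895
LCL = c̄ − 3√c̄ = 7.7895 − 3 × 2.7910 = -0.5834 → 0 (cannot be negative)

0.000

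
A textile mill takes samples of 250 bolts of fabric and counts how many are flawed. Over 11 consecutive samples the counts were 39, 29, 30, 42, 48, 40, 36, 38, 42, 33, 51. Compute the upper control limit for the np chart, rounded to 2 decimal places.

56.10

p̄ = Σdᵢ / (k·n) = 428 / (11 × 250) = 0.15564
UCL = np̄ + 3·√(np̄(1−p̄)) = 38.9091 + 3 × √(38.9091×0.84436) = 38.9091 + 3 × 5.7318 = 56.1045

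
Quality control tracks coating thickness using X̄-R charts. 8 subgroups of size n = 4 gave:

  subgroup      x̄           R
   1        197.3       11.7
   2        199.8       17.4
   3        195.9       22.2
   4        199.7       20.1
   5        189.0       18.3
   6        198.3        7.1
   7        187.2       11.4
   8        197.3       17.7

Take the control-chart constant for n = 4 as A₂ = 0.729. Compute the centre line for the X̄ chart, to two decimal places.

X̄̄ = (197.3 + 199.8 + 195.9 + 199.7 + 189.0 + 198.3 + 187.2 + 197.3) / 8 = 1564.5000 / 8 = 195.5625
CL = X̄̄ = 195.5625

195.56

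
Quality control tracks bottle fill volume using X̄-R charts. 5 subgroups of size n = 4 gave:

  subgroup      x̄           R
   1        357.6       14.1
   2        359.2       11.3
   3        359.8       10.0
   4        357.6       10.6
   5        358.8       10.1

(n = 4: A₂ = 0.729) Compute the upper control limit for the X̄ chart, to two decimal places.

366.78

X̄̄ = (357.6 + 359.2 + 359.8 + 357.6 + 358.8) / 5 = 1793.0000 / 5 = 358.6000
R̄ = (14.1 + 11.3 + 10.0 + 10.6 + 10.1) / 5 = 56.1000 / 5 = 11.2200
UCL = X̄̄ + A₂·R̄ = 358.6000 + 0.729 × 11.2200 = 366.7794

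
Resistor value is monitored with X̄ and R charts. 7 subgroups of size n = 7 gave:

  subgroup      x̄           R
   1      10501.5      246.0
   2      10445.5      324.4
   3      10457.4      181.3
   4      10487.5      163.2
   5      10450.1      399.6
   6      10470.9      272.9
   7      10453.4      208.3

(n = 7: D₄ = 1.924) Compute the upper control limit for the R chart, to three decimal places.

493.561

R̄ = (246.0 + 324.4 + 181.3 + 163.2 + 399.6 + 272.9 + 208.3) / 7 = 1795.7000 / 7 = 256.5286
UCL_R = D₄·R̄ = 1.924 × 256.5286 = 493.5610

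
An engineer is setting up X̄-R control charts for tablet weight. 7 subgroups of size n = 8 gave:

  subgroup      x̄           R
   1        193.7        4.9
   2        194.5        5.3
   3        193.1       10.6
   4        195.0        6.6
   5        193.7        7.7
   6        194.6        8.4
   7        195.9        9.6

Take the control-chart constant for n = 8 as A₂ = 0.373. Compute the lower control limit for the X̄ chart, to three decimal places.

191.528

X̄̄ = (193.7 + 194.5 + 193.1 + 195.0 + 193.7 + 194.6 + 195.9) / 7 = 1360.5000 / 7 = 194.3571
R̄ = (4.9 + 5.3 + 10.6 + 6.6 + 7.7 + 8.4 + 9.6) / 7 = 53.1000 / 7 = 7.5857
LCL = X̄̄ − A₂·R̄ = 194.3571 − 0.373 × 7.5857 = 191.5277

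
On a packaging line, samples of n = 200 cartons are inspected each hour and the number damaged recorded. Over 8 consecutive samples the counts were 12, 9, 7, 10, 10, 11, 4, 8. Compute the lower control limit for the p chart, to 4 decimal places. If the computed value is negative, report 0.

0.0007

p̄ = Σdᵢ / (k·n) = 71 / (8 × 200) = 0.04437
LCL = p̄ − 3·√(p̄(1−p̄)/n) = 0.04437 − 3 × 0.01456 = 0.00069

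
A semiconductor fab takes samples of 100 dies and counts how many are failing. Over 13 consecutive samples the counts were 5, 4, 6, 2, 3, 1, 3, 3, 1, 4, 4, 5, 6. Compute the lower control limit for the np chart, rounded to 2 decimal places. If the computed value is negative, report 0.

p̄ = Σdᵢ / (k·n) = 47 / (13 × 100) = 0.03615
LCL = np̄ − 3·√(np̄(1−p̄)) = 3.6154 − 3 × 1.8667 = -1.9848 → 0 (negative, so LCL = 0)

0.00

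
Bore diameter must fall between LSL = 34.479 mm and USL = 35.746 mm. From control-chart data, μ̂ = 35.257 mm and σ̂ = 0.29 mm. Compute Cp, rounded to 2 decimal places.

Cp = (USL − LSL) / (6σ̂) = (35.746 − 34.479) / (6 × 0.29) = 1.2670 / 1.7400 = 0.7282

0.73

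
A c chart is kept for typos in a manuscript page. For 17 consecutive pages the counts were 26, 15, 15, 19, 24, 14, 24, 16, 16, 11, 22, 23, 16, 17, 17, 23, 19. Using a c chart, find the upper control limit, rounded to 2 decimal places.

31.60

c̄ = (26 + 15 + 15 + 19 + 24 + 14 + 24 + 16 + 16 + 11 + 22 + 23 + 16 + 17 + 17 + 23 + 19) / 17 = 317 / 17 = 18.6471
UCL = c̄ + 3√c̄ = 18.6471 + 3 × √18.6471 = 18.6471 + 3 × 4.3182 = 31.6017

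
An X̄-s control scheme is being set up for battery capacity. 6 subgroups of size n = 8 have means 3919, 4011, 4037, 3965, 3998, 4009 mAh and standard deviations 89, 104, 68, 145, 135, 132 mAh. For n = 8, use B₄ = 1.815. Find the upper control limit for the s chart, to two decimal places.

203.58

s̄ = (89 + 104 + 68 + 145 + 135 + 132) / 6 = 112.1667
UCL_s = B₄·s̄ = 1.815 × 112.1667 = 203.5825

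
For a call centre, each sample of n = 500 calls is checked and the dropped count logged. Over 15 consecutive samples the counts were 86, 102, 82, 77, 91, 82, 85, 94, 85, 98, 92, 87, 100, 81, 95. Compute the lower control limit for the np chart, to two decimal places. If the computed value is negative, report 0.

p̄ = Σdᵢ / (k·n) = 1337 / (15 × 500) = 0.17827
LCL = np̄ − 3·√(np̄(1−p̄)) = 89.1333 − 3 × 8.5583 = 63.4586

63.46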